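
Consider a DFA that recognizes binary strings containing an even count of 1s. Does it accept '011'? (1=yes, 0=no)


DFA has 2 states: q_even (start, accept=yes) and q_odd
Processing string '011' character by character:
  Position 0: read '0', 1-count=0 -> q_even (no change)
  Position 1: read '1', 1-count=1 -> q_odd
  Position 2: read '1', 1-count=2 -> q_even
Final state: q_even, total 1s = 2 (even); the DFA requires an even count -> accept

1


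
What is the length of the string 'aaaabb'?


String: 'aaaabb'
Counting characters:
  'a' appears 4 time(s)
  'b' appears 2 time(s)
Total length = 4 + 2 = 6

6


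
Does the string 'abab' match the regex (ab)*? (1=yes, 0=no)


Pattern: (ab)*
String: 'abab'
Pattern requires: zero or more repetitions of 'ab'
Pairs: ['ab', 'ab']
All pairs are 'ab'? Yes
Result: 1

1


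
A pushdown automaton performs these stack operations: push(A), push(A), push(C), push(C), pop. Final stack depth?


Tracing stack operations:
  push(A) -> stack = [A], depth=1
  push(A) -> stack = [A,A], depth=2
  push(C) -> stack = [A,A,C], depth=3
  push(C) -> stack = [A,A,C,C], depth=4
  pop -> removed C, stack = [A,A,C], depth=3
Final depth = 3

3


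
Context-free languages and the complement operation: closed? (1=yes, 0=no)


CFL closure properties:
  Closed under: union, concatenation, Kleene star
  NOT closed under: intersection, complement
Operation 'complement' is in not-closed list -> No (not closed)

0


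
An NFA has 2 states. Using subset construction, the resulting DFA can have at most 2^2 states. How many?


NFA has 2 states
Subset construction: each DFA state = subset of NFA states
Maximum subsets = 2^2
2^2 = 4

4


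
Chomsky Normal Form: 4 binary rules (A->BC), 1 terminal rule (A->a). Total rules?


CNF allows two rule forms:
  A -> BC (binary): 4 rules
  A -> a (terminal): 1 rule
Total = 4 + 1 = 5

5


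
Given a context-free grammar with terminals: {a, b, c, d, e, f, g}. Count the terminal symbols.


Terminal symbols: a, b, c, d, e, f, g
Counting each: a (#1), b (#2), c (#3), d (#4), e (#5), f (#6), g (#7)
Total = 7

7


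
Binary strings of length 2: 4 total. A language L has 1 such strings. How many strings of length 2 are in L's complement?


Alphabet: {0,1}
String length: 2
Total strings of length 2 = 2^2 = 4
Strings in L = 1
Complement = total - |L|
= 4 - 1
= 3

3


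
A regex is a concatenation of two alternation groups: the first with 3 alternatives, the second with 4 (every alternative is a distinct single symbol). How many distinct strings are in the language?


First group: 3 alternatives
Second group: 4 alternatives
Concatenation: each choice from group 1 pairs with each from group 2
Total = 3 x 4 = 12

12


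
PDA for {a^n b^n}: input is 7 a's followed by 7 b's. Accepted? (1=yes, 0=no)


Language requires equal numbers of a's and b's
PDA pushes for each 'a', pops for each 'b'
Number of a's = 7
Number of b's = 7
7 == 7 -> Accept

1


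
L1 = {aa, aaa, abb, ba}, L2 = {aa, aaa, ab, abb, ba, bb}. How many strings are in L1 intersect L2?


L1 = {aa, aaa, abb, ba}
L2 = {aa, aaa, ab, abb, ba, bb}
Checking each string in L1 against L2:
  'aa': in L2? Yes
  'aaa': in L2? Yes
  'abb': in L2? Yes
  'ba': in L2? Yes
Intersection = {aa, aaa, abb, ba}
|L1 ∩ L2| = 4

4


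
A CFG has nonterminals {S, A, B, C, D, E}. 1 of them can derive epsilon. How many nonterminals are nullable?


Nonterminals: {S, A, B, C, D, E}
A nonterminal is nullable if it can derive epsilon
Counting nullable nonterminals: 1
Total nullable = 1

1


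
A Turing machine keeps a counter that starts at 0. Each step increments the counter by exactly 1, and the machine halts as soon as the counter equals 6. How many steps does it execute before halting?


Counter starts at 0. Counting sequence:
  Step 1: counter = 1
  Step 2: counter = 2
  Step 3: counter = 3
  Step 4: counter = 4
  Step 5: counter = 5
  Step 6: counter = 6
Counter reached 6 -> halt
Total steps = 6

6


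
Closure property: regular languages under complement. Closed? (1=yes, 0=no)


Regular languages are closed under:
- Union (DFA product construction)
- Intersection (DFA product construction)
- Complement (swap accept/reject states)
- Concatenation (NFA construction)
- Kleene star (NFA construction)
complement is in this list
Therefore: closed

1


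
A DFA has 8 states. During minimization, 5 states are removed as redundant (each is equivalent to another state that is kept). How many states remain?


Original DFA: 8 states
Redundant states removed: 5
Minimized states = original - removed
= 8 - 5
= 3

3


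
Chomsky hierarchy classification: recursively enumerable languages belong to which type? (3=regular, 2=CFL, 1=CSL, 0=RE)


Chomsky hierarchy levels:
  Type 3: Regular (DFA/NFA/regex)
  Type 2: Context-free (PDA)
  Type 1: Context-sensitive
  Type 0: Recursively enumerable (TM)
'recursively enumerable' corresponds to Type 0

0


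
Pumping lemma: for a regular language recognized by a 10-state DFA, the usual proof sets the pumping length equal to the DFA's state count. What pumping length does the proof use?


Pumping lemma for regular languages (standard proof):
Take p = |Q|, the number of DFA states.
Any string of length >= |Q| passes through |Q|+1 states while reading its first |Q| symbols,
so by pigeonhole some state repeats, giving the loop that can be pumped.
Here |Q| = 10
Therefore the proof uses p = 10

10


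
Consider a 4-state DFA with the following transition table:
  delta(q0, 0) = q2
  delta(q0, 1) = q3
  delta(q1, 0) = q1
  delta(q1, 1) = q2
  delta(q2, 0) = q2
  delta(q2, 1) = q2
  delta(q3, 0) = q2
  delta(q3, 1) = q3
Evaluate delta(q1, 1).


Looking up transition function:
delta(q1, 1) in the table
Row: q1, Column: 1
Result: q2

q2


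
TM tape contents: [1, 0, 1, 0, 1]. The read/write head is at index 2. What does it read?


Tape: [1, 0, 1, 0, 1]
Positions: 0 1 2 3 4
Values:    1 0 1 0 1
Head at position 2
tape[2] = 1

1


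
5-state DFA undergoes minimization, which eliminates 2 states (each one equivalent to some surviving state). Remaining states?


Original DFA: 5 states
Redundant states removed: 2
Minimized states = original - removed
= 5 - 2
= 3

3


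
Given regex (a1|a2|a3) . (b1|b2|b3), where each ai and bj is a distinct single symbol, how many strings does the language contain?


First group: 3 alternatives
Second group: 3 alternatives
Concatenation: each choice from group 1 pairs with each from group 2
Total = 3 x 3 = 9

9


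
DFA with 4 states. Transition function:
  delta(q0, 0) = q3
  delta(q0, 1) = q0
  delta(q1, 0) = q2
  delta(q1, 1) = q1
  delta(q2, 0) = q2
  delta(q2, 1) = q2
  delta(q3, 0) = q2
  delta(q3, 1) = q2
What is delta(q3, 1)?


Looking up transition function:
delta(q3, 1) in the table
Row: q3, Column: 1
Result: q2

q2


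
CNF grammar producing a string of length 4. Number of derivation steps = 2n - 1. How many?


Chomsky Normal Form derivation:
String length n = 4
Each step either:
  - Splits a nonterminal into two (n-1 such steps)
  - Converts a nonterminal to terminal (n such steps)
Total = (n-1) + n = 2n - 1
= 2(4) - 1
= 8 - 1
= 7

7


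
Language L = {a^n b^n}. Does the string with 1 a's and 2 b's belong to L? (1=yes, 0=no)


Language requires equal numbers of a's and b's
PDA pushes for each 'a', pops for each 'b'
Number of a's = 1
Number of b's = 2
1 != 2 -> Reject

0


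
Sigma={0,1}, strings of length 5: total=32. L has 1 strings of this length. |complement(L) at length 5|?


Alphabet: {0,1}
String length: 5
Total strings of length 5 = 2^5 = 32
Strings in L = 1
Complement = total - |L|
= 32 - 1
= 31

31


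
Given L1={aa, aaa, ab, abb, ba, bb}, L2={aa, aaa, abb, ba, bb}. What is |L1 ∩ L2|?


L1 = {aa, aaa, ab, abb, ba, bb}
L2 = {aa, aaa, abb, ba, bb}
Checking each string in L1 against L2:
  'aa': in L2? Yes
  'aaa': in L2? Yes
  'ab': in L2? No
  'abb': in L2? Yes
  'ba': in L2? Yes
  'bb': in L2? Yes
Intersection = {aa, aaa, abb, ba, bb}
|L1 ∩ L2| = 5

5


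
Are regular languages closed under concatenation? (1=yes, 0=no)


Regular languages are closed under all standard operations:
- Union: Yes (product construction)
- Intersection: Yes (product construction)
- Complement: Yes (swap accept/reject)
- Concatenation: Yes (NFA construction)
Operation: concatenation -> Closed

1


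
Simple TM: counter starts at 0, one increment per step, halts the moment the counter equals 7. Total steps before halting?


Counter starts at 0. Counting sequence:
  Step 1: counter = 1
  Step 2: counter = 2
  Step 3: counter = 3
  Step 4: counter = 4
  Step 5: counter = 5
  Step 6: counter = 6
  Step 7: counter = 7
Counter reached 7 -> halt
Total steps = 7

7


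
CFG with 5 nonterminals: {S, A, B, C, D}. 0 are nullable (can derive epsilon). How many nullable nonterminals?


Nonterminals: {S, A, B, C, D}
A nonterminal is nullable if it can derive epsilon
Counting nullable nonterminals: 0
Total nullable = 0

0


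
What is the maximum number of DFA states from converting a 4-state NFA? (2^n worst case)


NFA has 4 states
Subset construction: each DFA state = subset of NFA states
Maximum subsets = 2^4
2^4 = 16

16


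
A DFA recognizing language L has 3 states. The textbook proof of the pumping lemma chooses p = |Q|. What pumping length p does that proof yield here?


Pumping lemma for regular languages (standard proof):
Take p = |Q|, the number of DFA states.
Any string of length >= |Q| passes through |Q|+1 states while reading its first |Q| symbols,
so by pigeonhole some state repeats, giving the loop that can be pumped.
Here |Q| = 3
Therefore the proof uses p = 3

3


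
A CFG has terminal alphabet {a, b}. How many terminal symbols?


Terminal symbols: a, b
Counting each: a (#1), b (#2)
Total = 2

2


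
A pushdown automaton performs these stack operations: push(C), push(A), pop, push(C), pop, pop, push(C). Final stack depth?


Tracing stack operations:
  push(C) -> stack = [C], depth=1
  push(A) -> stack = [C,A], depth=2
  pop -> removed A, stack = [C], depth=1
  push(C) -> stack = [C,C], depth=2
  pop -> removed C, stack = [C], depth=1
  pop -> removed C, stack = [], depth=0
  push(C) -> stack = [C], depth=1
Final depth = 1

1


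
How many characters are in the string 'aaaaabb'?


String: 'aaaaabb'
Counting characters:
  'a' appears 5 time(s)
  'b' appears 2 time(s)
Total length = 5 + 2 = 7

7


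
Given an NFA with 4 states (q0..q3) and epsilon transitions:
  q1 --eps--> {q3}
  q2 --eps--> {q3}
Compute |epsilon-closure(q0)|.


Starting from q0
Initialize closure = {q0}
q0 has no outgoing epsilon transitions -> nothing to add
Final closure: {q0}
Size = 1

1


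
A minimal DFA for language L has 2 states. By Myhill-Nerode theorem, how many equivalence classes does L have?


Myhill-Nerode theorem:
Number of equivalence classes = number of states in minimal DFA
Minimal DFA states = 2
Therefore equivalence classes = 2

2


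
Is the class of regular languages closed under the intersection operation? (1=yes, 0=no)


Regular languages are closed under:
- Union (DFA product construction)
- Intersection (DFA product construction)
- Complement (swap accept/reject states)
- Concatenation (NFA construction)
- Kleene star (NFA construction)
intersection is in this list
Therefore: closed

1


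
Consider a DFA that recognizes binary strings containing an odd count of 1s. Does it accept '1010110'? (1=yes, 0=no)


DFA has 2 states: q_even (start, accept=no) and q_odd
Processing string '1010110' character by character:
  Position 0: read '1', 1-count=1 -> q_odd
  Position 1: read '0', 1-count=1 -> q_odd (no change)
  Position 2: read '1', 1-count=2 -> q_even
  Position 3: read '0', 1-count=2 -> q_even (no change)
  Position 4: read '1', 1-count=3 -> q_odd
  Position 5: read '1', 1-count=4 -> q_even
  Position 6: read '0', 1-count=4 -> q_even (no change)
Final state: q_even, total 1s = 4 (even); the DFA requires an odd count -> reject

0


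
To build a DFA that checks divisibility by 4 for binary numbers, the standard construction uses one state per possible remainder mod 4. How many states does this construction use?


Divisibility by 4 is tracked via the remainder mod 4: 0, 1, ..., 3
The construction assigns one state to each remainder
Number of remainders = 4

4


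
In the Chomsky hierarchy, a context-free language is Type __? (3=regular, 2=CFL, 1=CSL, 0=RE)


Chomsky hierarchy levels:
  Type 3: Regular (DFA/NFA/regex)
  Type 2: Context-free (PDA)
  Type 1: Context-sensitive
  Type 0: Recursively enumerable (TM)
'context-free' corresponds to Type 2

2


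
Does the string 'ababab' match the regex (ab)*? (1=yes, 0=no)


Pattern: (ab)*
String: 'ababab'
Pattern requires: zero or more repetitions of 'ab'
Pairs: ['ab', 'ab', 'ab']
All pairs are 'ab'? Yes
Result: 1

1


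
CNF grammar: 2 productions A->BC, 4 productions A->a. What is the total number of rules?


CNF allows two rule forms:
  A -> BC (binary): 2 rules
  A -> a (terminal): 4 rules
Total = 2 + 4 = 6

6


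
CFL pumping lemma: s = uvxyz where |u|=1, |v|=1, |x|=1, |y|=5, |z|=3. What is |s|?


|s| = |u| + |v| + |x| + |y| + |z|
= 1 + 1 + 1 + 5 + 3
= 2 + 1 + 8
= 3 + 8
= 11

11


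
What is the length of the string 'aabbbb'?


String: 'aabbbb'
Counting characters:
  'a' appears 2 time(s)
  'b' appears 4 time(s)
Total length = 2 + 4 = 6

6


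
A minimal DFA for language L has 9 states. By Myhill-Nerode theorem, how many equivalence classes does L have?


Myhill-Nerode theorem:
Number of equivalence classes = number of states in minimal DFA
Minimal DFA states = 9
Therefore equivalence classes = 9

9


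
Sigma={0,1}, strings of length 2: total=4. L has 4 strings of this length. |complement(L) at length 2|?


Alphabet: {0,1}
String length: 2
Total strings of length 2 = 2^2 = 4
Strings in L = 4
Complement = total - |L|
= 4 - 4
= 0

0


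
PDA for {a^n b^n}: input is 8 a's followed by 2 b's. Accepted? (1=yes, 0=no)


Language requires equal numbers of a's and b's
PDA pushes for each 'a', pops for each 'b'
Number of a's = 8
Number of b's = 2
8 != 2 -> Reject

0


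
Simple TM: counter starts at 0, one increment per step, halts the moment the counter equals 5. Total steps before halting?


Counter starts at 0. Counting sequence:
  Step 1: counter = 1
  Step 2: counter = 2
  Step 3: counter = 3
  Step 4: counter = 4
  Step 5: counter = 5
Counter reached 5 -> halt
Total steps = 5

5


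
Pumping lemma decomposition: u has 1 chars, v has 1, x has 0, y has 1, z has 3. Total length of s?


|s| = |u| + |v| + |x| + |y| + |z|
= 1 + 1 + 0 + 1 + 3
= 2 + 0 + 4
= 2 + 4
= 6

6


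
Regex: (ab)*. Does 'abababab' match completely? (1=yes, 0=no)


Pattern: (ab)*
String: 'abababab'
Pattern requires: zero or more repetitions of 'ab'
Pairs: ['ab', 'ab', 'ab', 'ab']
All pairs are 'ab'? Yes
Result: 1

1


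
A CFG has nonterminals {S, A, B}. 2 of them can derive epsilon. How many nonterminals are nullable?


Nonterminals: {S, A, B}
A nonterminal is nullable if it can derive epsilon
Counting nullable nonterminals: 2
Total nullable = 2

2


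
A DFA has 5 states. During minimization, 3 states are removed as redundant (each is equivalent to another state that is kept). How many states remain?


Original DFA: 5 states
Redundant states removed: 3
Minimized states = original - removed
= 5 - 3
= 2

2


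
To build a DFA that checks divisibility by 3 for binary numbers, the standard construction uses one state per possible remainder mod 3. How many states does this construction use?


Divisibility by 3 is tracked via the remainder mod 3: 0, 1, ..., 2
The construction assigns one state to each remainder
Number of remainders = 3

3


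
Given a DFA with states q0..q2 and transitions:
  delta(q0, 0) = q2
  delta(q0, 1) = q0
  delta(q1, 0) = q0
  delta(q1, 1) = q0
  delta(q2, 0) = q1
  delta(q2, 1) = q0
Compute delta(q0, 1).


Looking up transition function:
delta(q0, 1) in the table
Row: q0, Column: 1
Result: q0

q0


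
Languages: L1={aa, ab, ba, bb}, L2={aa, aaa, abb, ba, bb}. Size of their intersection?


L1 = {aa, ab, ba, bb}
L2 = {aa, aaa, abb, ba, bb}
Checking each string in L1 against L2:
  'aa': in L2? Yes
  'ab': in L2? No
  'ba': in L2? Yes
  'bb': in L2? Yes
Intersection = {aa, ba, bb}
|L1 ∩ L2| = 3

3


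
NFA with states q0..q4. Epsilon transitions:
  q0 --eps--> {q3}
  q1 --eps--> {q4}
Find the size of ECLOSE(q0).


Starting from q0
Initialize closure = {q0}
Follow epsilon from q0 -> add q3
Final closure: {q0, q3}
Size = 2

2


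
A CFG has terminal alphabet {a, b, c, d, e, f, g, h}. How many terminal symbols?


Terminal symbols: a, b, c, d, e, f, g, h
Counting each: a (#1), b (#2), c (#3), d (#4), e (#5), f (#6), g (#7), h (#8)
Total = 8

8


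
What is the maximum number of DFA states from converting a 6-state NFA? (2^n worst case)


NFA has 6 states
Subset construction: each DFA state = subset of NFA states
Maximum subsets = 2^6
2^6 = 64

64


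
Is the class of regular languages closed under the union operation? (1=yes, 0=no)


Regular languages are closed under:
- Union (DFA product construction)
- Intersection (DFA product construction)
- Complement (swap accept/reject states)
- Concatenation (NFA construction)
- Kleene star (NFA construction)
union is in this list
Therefore: closed

1


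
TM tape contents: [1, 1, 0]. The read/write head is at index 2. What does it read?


Tape: [1, 1, 0]
Positions: 0 1 2
Values:    1 1 0
Head at position 2
tape[2] = 0

0


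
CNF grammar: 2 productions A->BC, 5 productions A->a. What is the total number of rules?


CNF allows two rule forms:
  A -> BC (binary): 2 rules
  A -> a (terminal): 5 rules
Total = 2 + 5 = 7

7


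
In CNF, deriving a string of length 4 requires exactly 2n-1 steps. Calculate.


Chomsky Normal Form derivation:
String length n = 4
Each step either:
  - Splits a nonterminal into two (n-1 such steps)
  - Converts a nonterminal to terminal (n such steps)
Total = (n-1) + n = 2n - 1
= 2(4) - 1
= 8 - 1
= 7

7


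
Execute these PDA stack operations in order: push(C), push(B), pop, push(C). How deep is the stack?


Tracing stack operations:
  push(C) -> stack = [C], depth=1
  push(B) -> stack = [C,B], depth=2
  pop -> removed B, stack = [C], depth=1
  push(C) -> stack = [C,C], depth=2
Final depth = 2

2


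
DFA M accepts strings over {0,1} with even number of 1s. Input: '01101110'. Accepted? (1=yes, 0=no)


DFA has 2 states: q_even (start, accept=yes) and q_odd
Processing string '01101110' character by character:
  Position 0: read '0', 1-count=0 -> q_even (no change)
  Position 1: read '1', 1-count=1 -> q_odd
  Position 2: read '1', 1-count=2 -> q_even
  Position 3: read '0', 1-count=2 -> q_even (no change)
  Position 4: read '1', 1-count=3 -> q_odd
  Position 5: read '1', 1-count=4 -> q_even
  Position 6: read '1', 1-count=5 -> q_odd
  Position 7: read '0', 1-count=5 -> q_odd (no change)
Final state: q_odd, total 1s = 5 (odd); the DFA requires an even count -> reject

0


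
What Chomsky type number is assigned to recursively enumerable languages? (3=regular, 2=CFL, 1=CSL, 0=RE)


Chomsky hierarchy levels:
  Type 3: Regular (DFA/NFA/regex)
  Type 2: Context-free (PDA)
  Type 1: Context-sensitive
  Type 0: Recursively enumerable (TM)
'recursively enumerable' corresponds to Type 0

0


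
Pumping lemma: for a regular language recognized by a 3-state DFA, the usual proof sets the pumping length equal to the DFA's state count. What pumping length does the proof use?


Pumping lemma for regular languages (standard proof):
Take p = |Q|, the number of DFA states.
Any string of length >= |Q| passes through |Q|+1 states while reading its first |Q| symbols,
so by pigeonhole some state repeats, giving the loop that can be pumped.
Here |Q| = 3
Therefore the proof uses p = 3

3


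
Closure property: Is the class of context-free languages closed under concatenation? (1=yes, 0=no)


CFL closure properties:
  Closed under: union, concatenation, Kleene star
  NOT closed under: intersection, complement
Operation 'concatenation' is in closed list -> Yes (closed)

1


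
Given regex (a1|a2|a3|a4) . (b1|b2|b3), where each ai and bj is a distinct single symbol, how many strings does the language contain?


First group: 4 alternatives
Second group: 3 alternatives
Concatenation: each choice from group 1 pairs with each from group 2
Total = 4 x 3 = 12

12


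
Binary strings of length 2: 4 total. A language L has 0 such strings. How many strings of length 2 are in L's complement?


Alphabet: {0,1}
String length: 2
Total strings of length 2 = 2^2 = 4
Strings in L = 0
Complement = total - |L|
= 4 - 0
= 4

4


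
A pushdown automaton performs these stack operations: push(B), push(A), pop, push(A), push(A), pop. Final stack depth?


Tracing stack operations:
  push(B) -> stack = [B], depth=1
  push(A) -> stack = [B,A], depth=2
  pop -> removed A, stack = [B], depth=1
  push(A) -> stack = [B,A], depth=2
  push(A) -> stack = [B,A,A], depth=3
  pop -> removed A, stack = [B,A], depth=2
Final depth = 2

2


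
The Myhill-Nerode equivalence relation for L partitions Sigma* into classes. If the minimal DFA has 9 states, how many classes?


Myhill-Nerode theorem:
Number of equivalence classes = number of states in minimal DFA
Minimal DFA states = 9
Therefore equivalence classes = 9

9


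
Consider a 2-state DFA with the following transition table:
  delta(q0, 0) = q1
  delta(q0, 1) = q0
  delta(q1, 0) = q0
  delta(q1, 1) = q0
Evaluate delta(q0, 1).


Looking up transition function:
delta(q0, 1) in the table
Row: q0, Column: 1
Result: q0

q0


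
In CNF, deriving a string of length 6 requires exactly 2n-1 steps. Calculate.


Chomsky Normal Form derivation:
String length n = 6
Each step either:
  - Splits a nonterminal into two (n-1 such steps)
  - Converts a nonterminal to terminal (n such steps)
Total = (n-1) + n = 2n - 1
= 2(6) - 1
= 12 - 1
= 11

11


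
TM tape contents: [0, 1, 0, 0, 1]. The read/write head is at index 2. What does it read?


Tape: [0, 1, 0, 0, 1]
Positions: 0 1 2 3 4
Values:    0 1 0 0 1
Head at position 2
tape[2] = 0

0


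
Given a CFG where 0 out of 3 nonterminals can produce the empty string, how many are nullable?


Nonterminals: {S, A, B}
A nonterminal is nullable if it can derive epsilon
Counting nullable nonterminals: 0
Total nullable = 0

0


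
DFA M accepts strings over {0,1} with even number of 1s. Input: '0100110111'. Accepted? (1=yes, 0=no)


DFA has 2 states: q_even (start, accept=yes) and q_odd
Processing string '0100110111' character by character:
  Position 0: read '0', 1-count=0 -> q_even (no change)
  Position 1: read '1', 1-count=1 -> q_odd
  Position 2: read '0', 1-count=1 -> q_odd (no change)
  Position 3: read '0', 1-count=1 -> q_odd (no change)
  Position 4: read '1', 1-count=2 -> q_even
  Position 5: read '1', 1-count=3 -> q_odd
  Position 6: read '0', 1-count=3 -> q_odd (no change)
  Position 7: read '1', 1-count=4 -> q_even
  Position 8: read '1', 1-count=5 -> q_odd
  Position 9: read '1', 1-count=6 -> q_even
Final state: q_even, total 1s = 6 (even); the DFA requires an even count -> accept

1


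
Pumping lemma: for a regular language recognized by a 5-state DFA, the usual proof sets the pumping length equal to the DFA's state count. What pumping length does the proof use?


Pumping lemma for regular languages (standard proof):
Take p = |Q|, the number of DFA states.
Any string of length >= |Q| passes through |Q|+1 states while reading its first |Q| symbols,
so by pigeonhole some state repeats, giving the loop that can be pumped.
Here |Q| = 5
Therefore the proof uses p = 5

5


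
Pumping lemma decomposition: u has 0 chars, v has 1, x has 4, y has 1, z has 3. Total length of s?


|s| = |u| + |v| + |x| + |y| + |z|
= 0 + 1 + 4 + 1 + 3
= 1 + 4 + 4
= 5 + 4
= 9

9


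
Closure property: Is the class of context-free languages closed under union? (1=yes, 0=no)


CFL closure properties:
  Closed under: union, concatenation, Kleene star
  NOT closed under: intersection, complement
Operation 'union' is in closed list -> Yes (closed)

1


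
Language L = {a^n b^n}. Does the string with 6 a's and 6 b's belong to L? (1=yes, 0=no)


Language requires equal numbers of a's and b's
PDA pushes for each 'a', pops for each 'b'
Number of a's = 6
Number of b's = 6
6 == 6 -> Accept

1


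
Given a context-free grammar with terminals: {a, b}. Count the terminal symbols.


Terminal symbols: a, b
Counting each: a (#1), b (#2)
Total = 2

2


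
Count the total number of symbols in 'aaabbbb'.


String: 'aaabbbb'
Counting characters:
  'a' appears 3 time(s)
  'b' appears 4 time(s)
Total length = 3 + 4 = 7

7


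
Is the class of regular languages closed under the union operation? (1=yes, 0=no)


Regular languages are closed under:
- Union (DFA product construction)
- Intersection (DFA product construction)
- Complement (swap accept/reject states)
- Concatenation (NFA construction)
- Kleene star (NFA construction)
union is in this list
Therefore: closed

1


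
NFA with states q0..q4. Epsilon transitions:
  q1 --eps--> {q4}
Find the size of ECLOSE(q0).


Starting from q0
Initialize closure = {q0}
q0 has no outgoing epsilon transitions -> nothing to add
Final closure: {q0}
Size = 1

1


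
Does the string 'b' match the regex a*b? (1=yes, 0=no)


Pattern: a*b
String: 'b'
Pattern requires: zero or more 'a's followed by exactly one 'b'
Found 0 leading 'a's
Remaining: 'b'
Remaining is exactly 'b' -> match
Result: 1

1


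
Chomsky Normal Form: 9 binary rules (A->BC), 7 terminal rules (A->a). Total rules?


CNF allows two rule forms:
  A -> BC (binary): 9 rules
  A -> a (terminal): 7 rules
Total = 9 + 7 = 16

16


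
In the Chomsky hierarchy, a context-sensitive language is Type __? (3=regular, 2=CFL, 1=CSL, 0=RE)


Chomsky hierarchy levels:
  Type 3: Regular (DFA/NFA/regex)
  Type 2: Context-free (PDA)
  Type 1: Context-sensitive
  Type 0: Recursively enumerable (TM)
'context-sensitive' corresponds to Type 1

1


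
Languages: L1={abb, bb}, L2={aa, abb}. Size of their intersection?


L1 = {abb, bb}
L2 = {aa, abb}
Checking each string in L1 against L2:
  'abb': in L2? Yes
  'bb': in L2? No
Intersection = {abb}
|L1 ∩ L2| = 1

1


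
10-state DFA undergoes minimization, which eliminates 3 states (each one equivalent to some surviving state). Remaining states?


Original DFA: 10 states
Redundant states removed: 3
Minimized states = original - removed
= 10 - 3
= 7

7


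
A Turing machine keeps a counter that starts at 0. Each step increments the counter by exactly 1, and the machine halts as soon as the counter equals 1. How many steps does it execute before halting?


Counter starts at 0. Counting sequence:
  Step 1: counter = 1
Counter reached 1 -> halt
Total steps = 1

1


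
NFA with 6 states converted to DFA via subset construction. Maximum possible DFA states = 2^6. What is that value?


NFA has 6 states
Subset construction: each DFA state = subset of NFA states
Maximum subsets = 2^6
2^6 = 64

64


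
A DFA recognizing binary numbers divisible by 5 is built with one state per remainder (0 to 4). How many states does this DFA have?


Divisibility by 5 is tracked via the remainder mod 5: 0, 1, ..., 4
The construction assigns one state to each remainder
Number of remainders = 5

5


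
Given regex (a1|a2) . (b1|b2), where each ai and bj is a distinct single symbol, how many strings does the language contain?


First group: 2 alternatives
Second group: 2 alternatives
Concatenation: each choice from group 1 pairs with each from group 2
Total = 2 x 2 = 4

4


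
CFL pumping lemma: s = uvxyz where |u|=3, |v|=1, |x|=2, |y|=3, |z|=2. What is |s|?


|s| = |u| + |v| + |x| + |y| + |z|
= 3 + 1 + 2 + 3 + 2
= 4 + 2 + 5
= 6 + 5
= 11

11


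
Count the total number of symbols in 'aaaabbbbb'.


String: 'aaaabbbbb'
Counting characters:
  'a' appears 4 time(s)
  'b' appears 5 time(s)
Total length = 4 + 5 = 9

9


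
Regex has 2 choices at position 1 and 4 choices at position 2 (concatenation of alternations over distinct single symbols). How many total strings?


First group: 2 alternatives
Second group: 4 alternatives
Concatenation: each choice from group 1 pairs with each from group 2
Total = 2 x 4 = 8

8


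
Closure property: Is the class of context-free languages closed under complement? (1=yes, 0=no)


CFL closure properties:
  Closed under: union, concatenation, Kleene star
  NOT closed under: intersection, complement
Operation 'complement' is in not-closed list -> No (not closed)

0


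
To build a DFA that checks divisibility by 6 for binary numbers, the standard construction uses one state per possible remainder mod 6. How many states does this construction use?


Divisibility by 6 is tracked via the remainder mod 6: 0, 1, ..., 5
The construction assigns one state to each remainder
Number of remainders = 6

6


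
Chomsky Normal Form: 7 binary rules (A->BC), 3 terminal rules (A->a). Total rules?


CNF allows two rule forms:
  A -> BC (binary): 7 rules
  A -> a (terminal): 3 rules
Total = 7 + 3 = 10

10


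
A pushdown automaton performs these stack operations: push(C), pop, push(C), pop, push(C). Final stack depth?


Tracing stack operations:
  push(C) -> stack = [C], depth=1
  pop -> removed C, stack = [], depth=0
  push(C) -> stack = [C], depth=1
  pop -> removed C, stack = [], depth=0
  push(C) -> stack = [C], depth=1
Final depth = 1

1


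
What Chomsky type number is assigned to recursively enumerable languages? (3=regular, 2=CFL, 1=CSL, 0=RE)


Chomsky hierarchy levels:
  Type 3: Regular (DFA/NFA/regex)
  Type 2: Context-free (PDA)
  Type 1: Context-sensitive
  Type 0: Recursively enumerable (TM)
'recursively enumerable' corresponds to Type 0

0


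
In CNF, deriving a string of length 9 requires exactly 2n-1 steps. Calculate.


Chomsky Normal Form derivation:
String length n = 9
Each step either:
  - Splits a nonterminal into two (n-1 such steps)
  - Converts a nonterminal to terminal (n such steps)
Total = (n-1) + n = 2n - 1
= 2(9) - 1
= 18 - 1
= 17

17


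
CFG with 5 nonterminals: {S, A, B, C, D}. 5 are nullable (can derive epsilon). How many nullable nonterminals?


Nonterminals: {S, A, B, C, D}
A nonterminal is nullable if it can derive epsilon
Counting nullable nonterminals: 5
Total nullable = 5

5


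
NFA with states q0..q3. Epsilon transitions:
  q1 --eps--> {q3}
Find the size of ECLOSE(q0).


Starting from q0
Initialize closure = {q0}
q0 has no outgoing epsilon transitions -> nothing to add
Final closure: {q0}
Size = 1

1


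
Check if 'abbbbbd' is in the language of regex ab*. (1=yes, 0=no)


Pattern: ab*
String: 'abbbbbd'
Pattern requires: exactly one 'a' followed by zero or more 'b's
First char is 'a' -> OK
Rest 'bbbbbd': all b's? No
Result: 0

0


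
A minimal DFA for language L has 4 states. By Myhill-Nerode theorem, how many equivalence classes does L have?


Myhill-Nerode theorem:
Number of equivalence classes = number of states in minimal DFA
Minimal DFA states = 4
Therefore equivalence classes = 4

4


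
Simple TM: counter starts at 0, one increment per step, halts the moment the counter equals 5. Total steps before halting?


Counter starts at 0. Counting sequence:
  Step 1: counter = 1
  Step 2: counter = 2
  Step 3: counter = 3
  Step 4: counter = 4
  Step 5: counter = 5
Counter reached 5 -> halt
Total steps = 5

5


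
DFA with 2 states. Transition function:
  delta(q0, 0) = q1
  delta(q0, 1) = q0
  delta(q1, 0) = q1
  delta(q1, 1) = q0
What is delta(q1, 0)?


Looking up transition function:
delta(q1, 0) in the table
Row: q1, Column: 0
Result: q1

q1


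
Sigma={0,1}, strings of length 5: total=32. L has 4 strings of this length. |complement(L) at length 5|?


Alphabet: {0,1}
String length: 5
Total strings of length 5 = 2^5 = 32
Strings in L = 4
Complement = total - |L|
= 32 - 4
= 28

28


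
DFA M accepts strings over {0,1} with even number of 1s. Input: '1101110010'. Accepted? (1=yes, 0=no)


DFA has 2 states: q_even (start, accept=yes) and q_odd
Processing string '1101110010' character by character:
  Position 0: read '1', 1-count=1 -> q_odd
  Position 1: read '1', 1-count=2 -> q_even
  Position 2: read '0', 1-count=2 -> q_even (no change)
  Position 3: read '1', 1-count=3 -> q_odd
  Position 4: read '1', 1-count=4 -> q_even
  Position 5: read '1', 1-count=5 -> q_odd
  Position 6: read '0', 1-count=5 -> q_odd (no change)
  Position 7: read '0', 1-count=5 -> q_odd (no change)
  Position 8: read '1', 1-count=6 -> q_even
  Position 9: read '0', 1-count=6 -> q_even (no change)
Final state: q_even, total 1s = 6 (even); the DFA requires an even count -> accept

1


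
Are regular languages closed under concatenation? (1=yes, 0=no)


Regular languages are closed under:
- Union (DFA product construction)
- Intersection (DFA product construction)
- Complement (swap accept/reject states)
- Concatenation (NFA construction)
- Kleene star (NFA construction)
concatenation is in this list
Therefore: closed

1


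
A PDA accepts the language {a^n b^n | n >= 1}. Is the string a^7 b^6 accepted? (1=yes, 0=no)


Language requires equal numbers of a's and b's
PDA pushes for each 'a', pops for each 'b'
Number of a's = 7
Number of b's = 6
7 != 6 -> Reject

0


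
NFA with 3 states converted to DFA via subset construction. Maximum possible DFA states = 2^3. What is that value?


NFA has 3 states
Subset construction: each DFA state = subset of NFA states
Maximum subsets = 2^3
2^3 = 8

8


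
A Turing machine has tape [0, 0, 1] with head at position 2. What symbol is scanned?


Tape: [0, 0, 1]
Positions: 0 1 2
Values:    0 0 1
Head at position 2
tape[2] = 1

1


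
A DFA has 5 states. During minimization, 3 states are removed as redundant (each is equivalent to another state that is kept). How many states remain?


Original DFA: 5 states
Redundant states removed: 3
Minimized states = original - removed
= 5 - 3
= 2

2


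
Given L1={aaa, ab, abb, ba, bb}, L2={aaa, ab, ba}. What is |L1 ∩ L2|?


L1 = {aaa, ab, abb, ba, bb}
L2 = {aaa, ab, ba}
Checking each string in L1 against L2:
  'aaa': in L2? Yes
  'ab': in L2? Yes
  'abb': in L2? No
  'ba': in L2? Yes
  'bb': in L2? No
Intersection = {aaa, ab, ba}
|L1 ∩ L2| = 3

3


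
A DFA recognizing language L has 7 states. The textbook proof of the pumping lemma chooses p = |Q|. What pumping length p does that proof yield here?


Pumping lemma for regular languages (standard proof):
Take p = |Q|, the number of DFA states.
Any string of length >= |Q| passes through |Q|+1 states while reading its first |Q| symbols,
so by pigeonhole some state repeats, giving the loop that can be pumped.
Here |Q| = 7
Therefore the proof uses p = 7

7


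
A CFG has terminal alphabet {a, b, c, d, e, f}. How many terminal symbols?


Terminal symbols: a, b, c, d, e, f
Counting each: a (#1), b (#2), c (#3), d (#4), e (#5), f (#6)
Total = 6

6


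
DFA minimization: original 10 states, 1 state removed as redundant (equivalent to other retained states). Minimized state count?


Original DFA: 10 states
Redundant states removed: 1
Minimized states = original - removed
= 10 - 1
= 9

9


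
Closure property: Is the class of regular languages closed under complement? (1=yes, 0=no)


Regular languages are closed under all standard operations:
- Union: Yes (product construction)
- Intersection: Yes (product construction)
- Complement: Yes (swap accept/reject)
- Concatenation: Yes (NFA construction)
Operation: complement -> Closed

1


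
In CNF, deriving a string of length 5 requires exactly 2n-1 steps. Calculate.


Chomsky Normal Form derivation:
String length n = 5
Each step either:
  - Splits a nonterminal into two (n-1 such steps)
  - Converts a nonterminal to terminal (n such steps)
Total = (n-1) + n = 2n - 1
= 2(5) - 1
= 10 - 1
= 9

9


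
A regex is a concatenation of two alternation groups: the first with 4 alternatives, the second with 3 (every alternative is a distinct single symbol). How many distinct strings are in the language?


First group: 4 alternatives
Second group: 3 alternatives
Concatenation: each choice from group 1 pairs with each from group 2
Total = 4 x 3 = 12

12


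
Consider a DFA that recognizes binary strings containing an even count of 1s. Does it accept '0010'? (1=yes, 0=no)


DFA has 2 states: q_even (start, accept=yes) and q_odd
Processing string '0010' character by character:
  Position 0: read '0', 1-count=0 -> q_even (no change)
  Position 1: read '0', 1-count=0 -> q_even (no change)
  Position 2: read '1', 1-count=1 -> q_odd
  Position 3: read '0', 1-count=1 -> q_odd (no change)
Final state: q_odd, total 1s = 1 (odd); the DFA requires an even count -> reject

0


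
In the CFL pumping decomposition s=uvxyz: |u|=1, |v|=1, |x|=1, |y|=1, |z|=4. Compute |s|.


|s| = |u| + |v| + |x| + |y| + |z|
= 1 + 1 + 1 + 1 + 4
= 2 + 1 + 5
= 3 + 5
= 8

8


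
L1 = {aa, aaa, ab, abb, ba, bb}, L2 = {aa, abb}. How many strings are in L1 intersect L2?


L1 = {aa, aaa, ab, abb, ba, bb}
L2 = {aa, abb}
Checking each string in L1 against L2:
  'aa': in L2? Yes
  'aaa': in L2? No
  'ab': in L2? No
  'abb': in L2? Yes
  'ba': in L2? No
  'bb': in L2? No
Intersection = {aa, abb}
|L1 ∩ L2| = 2

2


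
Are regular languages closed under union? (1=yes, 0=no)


Regular languages are closed under:
- Union (DFA product construction)
- Intersection (DFA product construction)
- Complement (swap accept/reject states)
- Concatenation (NFA construction)
- Kleene star (NFA construction)
union is in this list
Therefore: closed

1


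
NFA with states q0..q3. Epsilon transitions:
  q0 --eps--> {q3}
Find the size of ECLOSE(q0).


Starting from q0
Initialize closure = {q0}
Follow epsilon from q0 -> add q3
Final closure: {q0, q3}
Size = 2

2


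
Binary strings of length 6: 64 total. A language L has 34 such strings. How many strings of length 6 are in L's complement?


Alphabet: {0,1}
String length: 6
Total strings of length 6 = 2^6 = 64
Strings in L = 34
Complement = total - |L|
= 64 - 34
= 30

30


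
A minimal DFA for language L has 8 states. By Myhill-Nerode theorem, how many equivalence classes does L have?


Myhill-Nerode theorem:
Number of equivalence classes = number of states in minimal DFA
Minimal DFA states = 8
Therefore equivalence classes = 8

8


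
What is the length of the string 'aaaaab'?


String: 'aaaaab'
Counting characters:
  'a' appears 5 time(s)
  'b' appears 1 time(s)
Total length = 5 + 1 = 6

6


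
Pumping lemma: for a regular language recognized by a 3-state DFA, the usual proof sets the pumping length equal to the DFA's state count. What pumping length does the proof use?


Pumping lemma for regular languages (standard proof):
Take p = |Q|, the number of DFA states.
Any string of length >= |Q| passes through |Q|+1 states while reading its first |Q| symbols,
so by pigeonhole some state repeats, giving the loop that can be pumped.
Here |Q| = 3
Therefore the proof uses p = 3

3


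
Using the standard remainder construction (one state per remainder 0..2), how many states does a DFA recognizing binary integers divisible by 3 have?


Divisibility by 3 is tracked via the remainder mod 3: 0, 1, ..., 2
The construction assigns one state to each remainder
Number of remainders = 3

3


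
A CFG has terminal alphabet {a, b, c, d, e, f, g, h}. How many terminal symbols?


Terminal symbols: a, b, c, d, e, f, g, h
Counting each: a (#1), b (#2), c (#3), d (#4), e (#5), f (#6), g (#7), h (#8)
Total = 8

8


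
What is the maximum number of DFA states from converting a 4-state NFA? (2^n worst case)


NFA has 4 states
Subset construction: each DFA state = subset of NFA states
Maximum subsets = 2^4
2^4 = 16

16
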